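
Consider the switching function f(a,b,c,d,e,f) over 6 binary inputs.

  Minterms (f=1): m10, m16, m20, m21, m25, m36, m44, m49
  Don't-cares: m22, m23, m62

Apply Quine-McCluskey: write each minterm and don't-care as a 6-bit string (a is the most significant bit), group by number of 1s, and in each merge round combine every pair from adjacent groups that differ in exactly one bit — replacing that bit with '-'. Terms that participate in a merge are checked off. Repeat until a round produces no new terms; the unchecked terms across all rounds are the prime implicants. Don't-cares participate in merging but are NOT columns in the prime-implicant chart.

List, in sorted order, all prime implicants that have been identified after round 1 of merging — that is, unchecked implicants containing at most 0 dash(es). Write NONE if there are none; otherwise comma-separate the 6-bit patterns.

Round 0: 001010 010000✓ 010100✓ 010101✓ 010110✓ 010111✓ 011001 100100✓ 101100✓ 110001 111110
Round 1: 010-00 0101-0✓ 0101-1✓ 01010-✓ 01011-✓ 10-100
Round 2: 0101--
PIs = {001010, 010-00, 0101--, 011001, 10-100, 110001, 111110}

001010, 011001, 110001, 111110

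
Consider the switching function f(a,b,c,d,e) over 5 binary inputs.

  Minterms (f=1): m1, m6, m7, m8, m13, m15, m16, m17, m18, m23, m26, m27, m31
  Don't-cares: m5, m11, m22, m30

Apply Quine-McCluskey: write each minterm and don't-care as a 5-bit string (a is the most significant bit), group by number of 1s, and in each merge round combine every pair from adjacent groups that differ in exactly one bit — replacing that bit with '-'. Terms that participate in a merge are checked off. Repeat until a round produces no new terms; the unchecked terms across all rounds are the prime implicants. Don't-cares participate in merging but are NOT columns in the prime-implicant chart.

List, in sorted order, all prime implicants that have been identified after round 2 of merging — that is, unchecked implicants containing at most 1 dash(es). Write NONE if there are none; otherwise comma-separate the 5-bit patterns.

Round 0: 00001✓ 00101✓ 00110✓ 00111✓ 01000 01011✓ 01101✓ 01111✓ 10000✓ 10001✓ 10010✓ 10110✓ 10111✓ 11010✓ 11011✓ 11110✓ 11111✓
Round 1: -0001 -0110✓ -0111✓ -1011✓ -1111✓ 0-101✓ 0-111✓ 00-01 001-1✓ 0011-✓ 01-11✓ 011-1✓ 1-010✓ 1-110✓ 1-111✓ 10-10✓ 100-0 1000- 1011-✓ 11-10✓ 11-11✓ 1101-✓ 1111-✓
Round 2: --111 -011- -1-11 0-1-1 1--10 1-11- 11-1-
PIs = {--111, -0001, -011-, -1-11, 0-1-1, 00-01, 01000, 1--10, 1-11-, 100-0, 1000-, 11-1-}

-0001, 00-01, 01000, 100-0, 1000-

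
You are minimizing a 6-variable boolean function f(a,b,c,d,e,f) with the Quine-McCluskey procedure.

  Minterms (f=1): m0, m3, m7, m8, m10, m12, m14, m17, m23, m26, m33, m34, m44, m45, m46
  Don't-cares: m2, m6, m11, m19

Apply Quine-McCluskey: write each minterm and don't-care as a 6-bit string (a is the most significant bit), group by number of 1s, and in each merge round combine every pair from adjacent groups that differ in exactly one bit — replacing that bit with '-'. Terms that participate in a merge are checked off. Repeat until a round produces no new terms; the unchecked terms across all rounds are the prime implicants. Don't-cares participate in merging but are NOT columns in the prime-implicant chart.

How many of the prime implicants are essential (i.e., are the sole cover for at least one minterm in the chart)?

8

[col 0] 000000*, 000010*, 000011*, 000110*, 000111*, 001000*, 001010*, 001011*, 001100*, 001110*, 010001*, 010011*, 010111*, 011010*, 100001, 100010*, 101100*, 101101*, 101110*
[col 1] -00010, -01100*, -01110*, 0-0011*, 0-0111*, 0-1010, 00-000*, 00-010*, 00-011*, 00-110*, 000-10*, 000-11*, 0000-0*, 00001-*, 00011-*, 001-00*, 001-10*, 0010-0*, 00101-*, 0011-0*, 010-11*, 0100-1, 1011-0*, 10110-
[col 2] -011-0, 0-0-11, 00--10, 00-0-0, 00-01-, 000-1-, 001--0
Prime implicants: -00010, -011-0, 0-0-11, 0-1010, 00--10, 00-0-0, 00-01-, 000-1-, 001--0, 0100-1, 100001, 10110-
PI chart (minterm → PIs covering it):
  0 | 00-0-0  (sole → essential)
  3 | 0-0-11,00-01-,000-1-
  7 | 0-0-11,000-1-
  8 | 00-0-0,001--0
  10 | 0-1010,00--10,00-0-0,00-01-,001--0
  12 | -011-0,001--0
  14 | -011-0,00--10,001--0
  17 | 0100-1  (sole → essential)
  23 | 0-0-11  (sole → essential)
  26 | 0-1010  (sole → essential)
  33 | 100001  (sole → essential)
  34 | -00010  (sole → essential)
  44 | -011-0,10110-
  45 | 10110-  (sole → essential)
  46 | -011-0  (sole → essential)
Essential prime implicants: -00010, -011-0, 0-0-11, 0-1010, 00-0-0, 0100-1, 100001, 10110-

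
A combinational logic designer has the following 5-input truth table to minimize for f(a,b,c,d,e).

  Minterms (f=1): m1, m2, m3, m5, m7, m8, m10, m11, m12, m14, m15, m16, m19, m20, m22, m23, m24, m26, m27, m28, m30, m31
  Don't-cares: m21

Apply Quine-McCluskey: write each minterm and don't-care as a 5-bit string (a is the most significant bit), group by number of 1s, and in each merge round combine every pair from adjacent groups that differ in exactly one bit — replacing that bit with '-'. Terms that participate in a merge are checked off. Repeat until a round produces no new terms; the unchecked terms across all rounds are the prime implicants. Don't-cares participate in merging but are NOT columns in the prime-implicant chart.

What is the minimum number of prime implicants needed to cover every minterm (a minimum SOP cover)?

Round 0: 00001✓ 00010✓ 00011✓ 00101✓ 00111✓ 01000✓ 01010✓ 01011✓ 01100✓ 01110✓ 01111✓ 10000✓ 10011✓ 10100✓ 10101✓ 10110✓ 10111✓ 11000✓ 11010✓ 11011✓ 11100✓ 11110✓ 11111✓
Round 1: -0011✓ -0101✓ -0111✓ -1000✓ -1010✓ -1011✓ -1100✓ -1110✓ -1111✓ 0-010✓ 0-011✓ 0-111✓ 00-01✓ 00-11✓ 000-1✓ 0001-✓ 001-1✓ 01-00✓ 01-10✓ 01-11✓ 010-0✓ 0101-✓ 011-0✓ 0111-✓ 1-000✓ 1-011✓ 1-100✓ 1-110✓ 1-111✓ 10-00✓ 10-11✓ 101-0✓ 101-1✓ 1010-✓ 1011-✓ 11-00✓ 11-10✓ 11-11✓ 110-0✓ 1101-✓ 111-0✓ 1111-✓
Round 2: --011✓ --111✓ -0-11✓ -01-1 -1-00✓ -1-10✓ -1-11✓ -10-0✓ -101-✓ -11-0✓ -111-✓ 0--11✓ 0-01- 00--1 01--0✓ 01-1-✓ 1--00 1--11✓ 1-1-0 1-11- 101-- 11--0✓ 11-1-✓
Round 3: ---11 -1--0 -1-1-
PIs = {---11, -01-1, -1--0, -1-1-, 0-01-, 00--1, 1--00, 1-1-0, 1-11-, 101--}
Coverage chart:
  m1: 00--1 ←essential
  m2: 0-01- ←essential
  m3: ---11,0-01-,00--1
  m5: -01-1,00--1
  m7: ---11,-01-1,00--1
  m8: -1--0 ←essential
  m10: -1--0,-1-1-,0-01-
  m11: ---11,-1-1-,0-01-
  m12: -1--0 ←essential
  m14: -1--0,-1-1-
  m15: ---11,-1-1-
  m16: 1--00 ←essential
  m19: ---11 ←essential
  m20: 1--00,1-1-0,101--
  m22: 1-1-0,1-11-,101--
  m23: ---11,-01-1,1-11-,101--
  m24: -1--0,1--00
  m26: -1--0,-1-1-
  m27: ---11,-1-1-
  m28: -1--0,1--00,1-1-0
  m30: -1--0,-1-1-,1-1-0,1-11-
  m31: ---11,-1-1-,1-11-
Essential: ---11, -1--0, 0-01-, 00--1, 1--00
Petrick residual → 1-1-0
Min cover (6 terms): de + be' + a'c'd + a'b'e + ad'e' + ace'

6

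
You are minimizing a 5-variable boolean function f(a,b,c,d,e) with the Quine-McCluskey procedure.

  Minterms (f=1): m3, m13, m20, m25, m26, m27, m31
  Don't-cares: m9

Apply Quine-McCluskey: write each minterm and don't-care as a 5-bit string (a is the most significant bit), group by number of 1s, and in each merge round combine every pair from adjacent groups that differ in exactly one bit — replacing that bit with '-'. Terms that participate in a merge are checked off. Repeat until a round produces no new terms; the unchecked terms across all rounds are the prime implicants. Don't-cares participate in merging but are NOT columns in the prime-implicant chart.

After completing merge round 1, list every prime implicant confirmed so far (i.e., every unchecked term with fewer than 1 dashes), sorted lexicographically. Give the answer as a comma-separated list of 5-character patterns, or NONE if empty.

00011, 10100

[col 0] 00011, 01001*, 01101*, 10100, 11001*, 11010*, 11011*, 11111*
[col 1] -1001, 01-01, 11-11, 110-1, 1101-
Prime implicants: -1001, 00011, 01-01, 10100, 11-11, 110-1, 1101-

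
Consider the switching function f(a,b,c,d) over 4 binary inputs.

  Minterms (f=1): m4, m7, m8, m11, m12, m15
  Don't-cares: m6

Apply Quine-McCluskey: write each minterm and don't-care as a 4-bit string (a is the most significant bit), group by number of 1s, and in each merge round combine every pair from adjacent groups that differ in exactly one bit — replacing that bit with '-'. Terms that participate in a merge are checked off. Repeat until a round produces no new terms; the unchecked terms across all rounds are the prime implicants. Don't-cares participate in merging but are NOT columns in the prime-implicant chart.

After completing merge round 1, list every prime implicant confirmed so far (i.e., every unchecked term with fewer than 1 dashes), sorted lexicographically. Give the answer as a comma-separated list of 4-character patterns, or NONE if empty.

NONE

Round 0: 0100✓ 0110✓ 0111✓ 1000✓ 1011✓ 1100✓ 1111✓
Round 1: -100 -111 01-0 011- 1-00 1-11
PIs = {-100, -111, 01-0, 011-, 1-00, 1-11}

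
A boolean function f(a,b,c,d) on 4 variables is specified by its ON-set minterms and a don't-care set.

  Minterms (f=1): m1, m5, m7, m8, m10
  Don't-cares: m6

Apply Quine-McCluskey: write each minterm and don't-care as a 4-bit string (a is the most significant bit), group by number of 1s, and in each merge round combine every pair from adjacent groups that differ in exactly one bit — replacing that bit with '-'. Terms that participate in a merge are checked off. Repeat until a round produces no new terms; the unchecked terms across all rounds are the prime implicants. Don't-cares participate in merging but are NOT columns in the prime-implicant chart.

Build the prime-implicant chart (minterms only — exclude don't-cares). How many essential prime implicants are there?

2

[col 0] 0001*, 0101*, 0110*, 0111*, 1000*, 1010*
[col 1] 0-01, 01-1, 011-, 10-0
Prime implicants: 0-01, 01-1, 011-, 10-0
PI chart (minterm → PIs covering it):
  1 | 0-01  (sole → essential)
  5 | 0-01,01-1
  7 | 01-1,011-
  8 | 10-0  (sole → essential)
  10 | 10-0  (sole → essential)
Essential prime implicants: 0-01, 10-0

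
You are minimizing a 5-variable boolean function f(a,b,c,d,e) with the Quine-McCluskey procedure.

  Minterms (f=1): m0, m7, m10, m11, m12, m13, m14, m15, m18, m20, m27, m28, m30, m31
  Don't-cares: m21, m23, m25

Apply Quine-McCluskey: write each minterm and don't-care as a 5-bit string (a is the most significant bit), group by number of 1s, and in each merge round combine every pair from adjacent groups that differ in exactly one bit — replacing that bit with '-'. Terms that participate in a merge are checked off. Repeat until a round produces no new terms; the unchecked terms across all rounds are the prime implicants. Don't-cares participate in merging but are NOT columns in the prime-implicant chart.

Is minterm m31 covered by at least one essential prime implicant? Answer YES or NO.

YES

size-2^0 implicants → 00000  00111(✓)  01010(✓)  01011(✓)  01100(✓)  01101(✓)  01110(✓)  01111(✓)  10010  10100(✓)  10101(✓)  10111(✓)  11001(✓)  11011(✓)  11100(✓)  11110(✓)  11111(✓)
size-2^1 implicants → -0111(✓)  -1011(✓)  -1100(✓)  -1110(✓)  -1111(✓)  0-111(✓)  01-10(✓)  01-11(✓)  0101-(✓)  011-0(✓)  011-1(✓)  0110-(✓)  0111-(✓)  1-100  1-111(✓)  101-1  1010-  11-11(✓)  110-1  111-0(✓)  1111-(✓)
size-2^2 implicants → --111  -1-11  -11-0  -111-  01-1-  011--
Unchecked terms (primes): --111, -1-11, -11-0, -111-, 00000, 01-1-, 011--, 1-100, 10010, 101-1, 1010-, 110-1
Minterm coverage:
  m0 ⊆ 00000 [E]
  m7 ⊆ --111 [E]
  m10 ⊆ 01-1- [E]
  m11 ⊆ -1-11,01-1-
  m12 ⊆ -11-0,011--
  m13 ⊆ 011-- [E]
  m14 ⊆ -11-0,-111-,01-1-,011--
  m15 ⊆ --111,-1-11,-111-,01-1-,011--
  m18 ⊆ 10010 [E]
  m20 ⊆ 1-100,1010-
  m27 ⊆ -1-11,110-1
  m28 ⊆ -11-0,1-100
  m30 ⊆ -11-0,-111-
  m31 ⊆ --111,-1-11,-111-
E = {--111, 00000, 01-1-, 011--, 10010}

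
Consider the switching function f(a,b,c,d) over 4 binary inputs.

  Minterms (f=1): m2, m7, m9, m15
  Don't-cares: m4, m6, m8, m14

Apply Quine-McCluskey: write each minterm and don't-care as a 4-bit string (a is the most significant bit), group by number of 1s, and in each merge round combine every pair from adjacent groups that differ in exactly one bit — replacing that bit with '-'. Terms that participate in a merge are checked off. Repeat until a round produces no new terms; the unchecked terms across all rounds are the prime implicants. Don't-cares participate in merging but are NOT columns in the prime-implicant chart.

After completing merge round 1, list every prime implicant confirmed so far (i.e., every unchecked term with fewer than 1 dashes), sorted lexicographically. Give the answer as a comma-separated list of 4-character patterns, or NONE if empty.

[col 0] 0010*, 0100*, 0110*, 0111*, 1000*, 1001*, 1110*, 1111*
[col 1] -110*, -111*, 0-10, 01-0, 011-*, 100-, 111-*
[col 2] -11-
Prime implicants: -11-, 0-10, 01-0, 100-

NONE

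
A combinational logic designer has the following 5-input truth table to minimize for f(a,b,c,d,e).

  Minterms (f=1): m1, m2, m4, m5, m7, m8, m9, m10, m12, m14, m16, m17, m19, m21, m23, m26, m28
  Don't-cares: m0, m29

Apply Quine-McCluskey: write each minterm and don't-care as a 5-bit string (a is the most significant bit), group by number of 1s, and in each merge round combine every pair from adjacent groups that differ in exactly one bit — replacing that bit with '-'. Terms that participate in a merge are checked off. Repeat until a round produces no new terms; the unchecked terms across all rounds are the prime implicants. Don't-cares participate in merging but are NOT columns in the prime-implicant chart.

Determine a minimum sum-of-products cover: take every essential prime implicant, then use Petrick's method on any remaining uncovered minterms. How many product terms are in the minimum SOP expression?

9

[col 0] 00000*, 00001*, 00010*, 00100*, 00101*, 00111*, 01000*, 01001*, 01010*, 01100*, 01110*, 10000*, 10001*, 10011*, 10101*, 10111*, 11010*, 11100*, 11101*
[col 1] -0000*, -0001*, -0101*, -0111*, -1010, -1100, 0-000*, 0-001*, 0-010*, 0-100*, 00-00*, 00-01*, 000-0*, 0000-*, 001-1*, 0010-*, 01-00*, 01-10*, 010-0*, 0100-*, 011-0*, 1-101, 10-01*, 10-11*, 100-1*, 1000-*, 101-1*, 1110-
[col 2] -0-01, -000-, -01-1, 0--00, 0-0-0, 0-00-, 00-0-, 01--0, 10--1
Prime implicants: -0-01, -000-, -01-1, -1010, -1100, 0--00, 0-0-0, 0-00-, 00-0-, 01--0, 1-101, 10--1, 1110-
PI chart (minterm → PIs covering it):
  1 | -0-01,-000-,0-00-,00-0-
  2 | 0-0-0  (sole → essential)
  4 | 0--00,00-0-
  5 | -0-01,-01-1,00-0-
  7 | -01-1  (sole → essential)
  8 | 0--00,0-0-0,0-00-,01--0
  9 | 0-00-  (sole → essential)
  10 | -1010,0-0-0,01--0
  12 | -1100,0--00,01--0
  14 | 01--0  (sole → essential)
  16 | -000-  (sole → essential)
  17 | -0-01,-000-,10--1
  19 | 10--1  (sole → essential)
  21 | -0-01,-01-1,1-101,10--1
  23 | -01-1,10--1
  26 | -1010  (sole → essential)
  28 | -1100,1110-
Essential prime implicants: -000-, -01-1, -1010, 0-0-0, 0-00-, 01--0, 10--1
Petrick residual → -1100, 0--00
Minimum SOP uses 9 PIs: b'c'd' + b'ce + bc'de' + bcd'e' + a'd'e' + a'c'e' + a'c'd' + a'be' + ab'e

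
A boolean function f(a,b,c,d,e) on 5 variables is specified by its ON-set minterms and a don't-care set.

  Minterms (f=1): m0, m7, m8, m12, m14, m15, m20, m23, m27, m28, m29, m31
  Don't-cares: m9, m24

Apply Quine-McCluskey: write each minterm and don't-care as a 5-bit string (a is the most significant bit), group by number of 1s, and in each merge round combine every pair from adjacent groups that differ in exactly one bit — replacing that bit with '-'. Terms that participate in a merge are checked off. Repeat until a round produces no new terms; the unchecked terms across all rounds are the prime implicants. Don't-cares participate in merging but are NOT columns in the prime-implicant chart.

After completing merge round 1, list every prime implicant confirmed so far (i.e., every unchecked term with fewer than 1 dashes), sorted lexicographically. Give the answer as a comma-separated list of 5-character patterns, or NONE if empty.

NONE

size-2^0 implicants → 00000(✓)  00111(✓)  01000(✓)  01001(✓)  01100(✓)  01110(✓)  01111(✓)  10100(✓)  10111(✓)  11000(✓)  11011(✓)  11100(✓)  11101(✓)  11111(✓)
size-2^1 implicants → -0111(✓)  -1000(✓)  -1100(✓)  -1111(✓)  0-000  0-111(✓)  01-00(✓)  0100-  011-0  0111-  1-100  1-111(✓)  11-00(✓)  11-11  111-1  1110-
size-2^2 implicants → --111  -1-00
Unchecked terms (primes): --111, -1-00, 0-000, 0100-, 011-0, 0111-, 1-100, 11-11, 111-1, 1110-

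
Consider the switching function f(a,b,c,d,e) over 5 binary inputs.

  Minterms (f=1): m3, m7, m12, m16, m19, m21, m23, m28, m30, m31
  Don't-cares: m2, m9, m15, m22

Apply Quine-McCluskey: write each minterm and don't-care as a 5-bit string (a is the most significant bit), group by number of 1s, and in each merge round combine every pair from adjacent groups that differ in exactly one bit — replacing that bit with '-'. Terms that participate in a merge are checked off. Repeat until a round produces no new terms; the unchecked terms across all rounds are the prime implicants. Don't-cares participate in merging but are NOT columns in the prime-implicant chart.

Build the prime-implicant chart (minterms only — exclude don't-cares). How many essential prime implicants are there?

4

[col 0] 00010*, 00011*, 00111*, 01001, 01100*, 01111*, 10000, 10011*, 10101*, 10110*, 10111*, 11100*, 11110*, 11111*
[col 1] -0011*, -0111*, -1100, -1111*, 0-111*, 00-11*, 0001-, 1-110*, 1-111*, 10-11*, 101-1, 1011-*, 111-0, 1111-*
[col 2] --111, -0-11, 1-11-
Prime implicants: --111, -0-11, -1100, 0001-, 01001, 1-11-, 10000, 101-1, 111-0
PI chart (minterm → PIs covering it):
  3 | -0-11,0001-
  7 | --111,-0-11
  12 | -1100  (sole → essential)
  16 | 10000  (sole → essential)
  19 | -0-11  (sole → essential)
  21 | 101-1  (sole → essential)
  23 | --111,-0-11,1-11-,101-1
  28 | -1100,111-0
  30 | 1-11-,111-0
  31 | --111,1-11-
Essential prime implicants: -0-11, -1100, 10000, 101-1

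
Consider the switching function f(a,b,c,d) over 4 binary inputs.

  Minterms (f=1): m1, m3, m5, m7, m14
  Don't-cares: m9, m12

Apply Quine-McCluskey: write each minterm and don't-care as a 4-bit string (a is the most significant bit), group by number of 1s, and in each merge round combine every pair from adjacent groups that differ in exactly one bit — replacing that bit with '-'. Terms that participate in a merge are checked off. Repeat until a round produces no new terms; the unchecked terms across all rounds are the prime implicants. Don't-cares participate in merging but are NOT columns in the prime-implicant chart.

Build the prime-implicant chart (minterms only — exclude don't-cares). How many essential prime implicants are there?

2

Round 0: 0001✓ 0011✓ 0101✓ 0111✓ 1001✓ 1100✓ 1110✓
Round 1: -001 0-01✓ 0-11✓ 00-1✓ 01-1✓ 11-0
Round 2: 0--1
PIs = {-001, 0--1, 11-0}
Coverage chart:
  m1: -001,0--1
  m3: 0--1 ←essential
  m5: 0--1 ←essential
  m7: 0--1 ←essential
  m14: 11-0 ←essential
Essential: 0--1, 11-0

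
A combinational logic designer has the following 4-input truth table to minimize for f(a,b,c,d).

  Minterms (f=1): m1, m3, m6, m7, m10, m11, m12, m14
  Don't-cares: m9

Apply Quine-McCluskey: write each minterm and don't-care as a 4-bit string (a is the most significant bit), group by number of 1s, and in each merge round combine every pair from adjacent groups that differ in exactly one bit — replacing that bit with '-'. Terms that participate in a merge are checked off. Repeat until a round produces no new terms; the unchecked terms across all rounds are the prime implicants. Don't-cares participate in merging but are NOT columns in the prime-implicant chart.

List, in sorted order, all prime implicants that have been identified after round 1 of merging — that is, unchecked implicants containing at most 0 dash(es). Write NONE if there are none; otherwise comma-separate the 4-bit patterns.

NONE

size-2^0 implicants → 0001(✓)  0011(✓)  0110(✓)  0111(✓)  1001(✓)  1010(✓)  1011(✓)  1100(✓)  1110(✓)
size-2^1 implicants → -001(✓)  -011(✓)  -110  0-11  00-1(✓)  011-  1-10  10-1(✓)  101-  11-0
size-2^2 implicants → -0-1
Unchecked terms (primes): -0-1, -110, 0-11, 011-, 1-10, 101-, 11-0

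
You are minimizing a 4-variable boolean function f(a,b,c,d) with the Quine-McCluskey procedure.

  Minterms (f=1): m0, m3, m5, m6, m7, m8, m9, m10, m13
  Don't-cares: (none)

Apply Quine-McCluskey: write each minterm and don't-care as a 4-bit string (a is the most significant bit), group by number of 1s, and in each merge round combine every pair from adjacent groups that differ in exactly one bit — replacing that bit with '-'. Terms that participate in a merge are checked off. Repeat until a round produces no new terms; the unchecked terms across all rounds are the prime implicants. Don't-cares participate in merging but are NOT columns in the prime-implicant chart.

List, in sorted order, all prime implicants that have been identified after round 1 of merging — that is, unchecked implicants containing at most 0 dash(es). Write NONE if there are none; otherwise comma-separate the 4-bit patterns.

NONE

Round 0: 0000✓ 0011✓ 0101✓ 0110✓ 0111✓ 1000✓ 1001✓ 1010✓ 1101✓
Round 1: -000 -101 0-11 01-1 011- 1-01 10-0 100-
PIs = {-000, -101, 0-11, 01-1, 011-, 1-01, 10-0, 100-}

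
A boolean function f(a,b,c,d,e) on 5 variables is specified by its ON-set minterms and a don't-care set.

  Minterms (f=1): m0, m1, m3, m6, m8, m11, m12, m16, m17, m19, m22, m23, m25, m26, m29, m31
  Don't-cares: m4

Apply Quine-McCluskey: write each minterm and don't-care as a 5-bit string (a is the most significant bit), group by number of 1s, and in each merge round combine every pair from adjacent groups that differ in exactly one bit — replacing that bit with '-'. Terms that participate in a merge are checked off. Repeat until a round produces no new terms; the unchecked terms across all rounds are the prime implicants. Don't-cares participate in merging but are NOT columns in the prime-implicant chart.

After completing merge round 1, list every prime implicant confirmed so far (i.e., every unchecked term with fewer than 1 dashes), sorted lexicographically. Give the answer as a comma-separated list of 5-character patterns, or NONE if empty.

11010

Round 0: 00000✓ 00001✓ 00011✓ 00100✓ 00110✓ 01000✓ 01011✓ 01100✓ 10000✓ 10001✓ 10011✓ 10110✓ 10111✓ 11001✓ 11010 11101✓ 11111✓
Round 1: -0000✓ -0001✓ -0011✓ -0110 0-000✓ 0-011 0-100✓ 00-00✓ 000-1✓ 0000-✓ 001-0 01-00✓ 1-001 1-111 10-11 100-1✓ 1000-✓ 1011- 11-01 111-1
Round 2: -00-1 -000- 0--00
PIs = {-00-1, -000-, -0110, 0--00, 0-011, 001-0, 1-001, 1-111, 10-11, 1011-, 11-01, 11010, 111-1}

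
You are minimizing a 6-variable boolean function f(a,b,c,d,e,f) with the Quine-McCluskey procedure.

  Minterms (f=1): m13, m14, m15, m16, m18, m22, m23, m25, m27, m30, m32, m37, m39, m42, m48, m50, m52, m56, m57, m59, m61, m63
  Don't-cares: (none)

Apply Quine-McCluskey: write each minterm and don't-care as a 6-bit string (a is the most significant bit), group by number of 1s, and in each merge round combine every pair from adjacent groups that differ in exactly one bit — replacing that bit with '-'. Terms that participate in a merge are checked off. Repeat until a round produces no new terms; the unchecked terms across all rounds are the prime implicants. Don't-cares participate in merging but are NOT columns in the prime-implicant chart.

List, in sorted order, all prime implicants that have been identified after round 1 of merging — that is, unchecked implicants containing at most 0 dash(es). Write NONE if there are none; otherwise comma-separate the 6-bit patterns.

size-2^0 implicants → 001101(✓)  001110(✓)  001111(✓)  010000(✓)  010010(✓)  010110(✓)  010111(✓)  011001(✓)  011011(✓)  011110(✓)  100000(✓)  100101(✓)  100111(✓)  101010  110000(✓)  110010(✓)  110100(✓)  111000(✓)  111001(✓)  111011(✓)  111101(✓)  111111(✓)
size-2^1 implicants → -10000(✓)  -10010(✓)  -11001(✓)  -11011(✓)  0-1110  0011-1  00111-  01-110  010-10  0100-0(✓)  01011-  0110-1(✓)  1-0000  1001-1  11-000  110-00  1100-0(✓)  111-01(✓)  111-11(✓)  1110-1(✓)  11100-  1111-1(✓)
size-2^2 implicants → -100-0  -110-1  111--1
Unchecked terms (primes): -100-0, -110-1, 0-1110, 0011-1, 00111-, 01-110, 010-10, 01011-, 1-0000, 1001-1, 101010, 11-000, 110-00, 111--1, 11100-

101010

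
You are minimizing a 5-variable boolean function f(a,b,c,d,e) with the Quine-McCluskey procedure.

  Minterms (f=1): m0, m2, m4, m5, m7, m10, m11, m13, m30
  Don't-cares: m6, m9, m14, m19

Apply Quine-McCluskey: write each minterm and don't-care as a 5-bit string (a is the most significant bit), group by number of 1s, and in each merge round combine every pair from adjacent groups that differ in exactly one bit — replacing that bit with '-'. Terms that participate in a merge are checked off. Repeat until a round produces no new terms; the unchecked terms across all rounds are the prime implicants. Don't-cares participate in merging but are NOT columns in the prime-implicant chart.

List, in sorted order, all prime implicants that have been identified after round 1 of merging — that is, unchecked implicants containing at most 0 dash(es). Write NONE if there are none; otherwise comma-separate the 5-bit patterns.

10011

[col 0] 00000*, 00010*, 00100*, 00101*, 00110*, 00111*, 01001*, 01010*, 01011*, 01101*, 01110*, 10011, 11110*
[col 1] -1110, 0-010*, 0-101, 0-110*, 00-00*, 00-10*, 000-0*, 001-0*, 001-1*, 0010-*, 0011-*, 01-01, 01-10*, 010-1, 0101-
[col 2] 0--10, 00--0, 001--
Prime implicants: -1110, 0--10, 0-101, 00--0, 001--, 01-01, 010-1, 0101-, 10011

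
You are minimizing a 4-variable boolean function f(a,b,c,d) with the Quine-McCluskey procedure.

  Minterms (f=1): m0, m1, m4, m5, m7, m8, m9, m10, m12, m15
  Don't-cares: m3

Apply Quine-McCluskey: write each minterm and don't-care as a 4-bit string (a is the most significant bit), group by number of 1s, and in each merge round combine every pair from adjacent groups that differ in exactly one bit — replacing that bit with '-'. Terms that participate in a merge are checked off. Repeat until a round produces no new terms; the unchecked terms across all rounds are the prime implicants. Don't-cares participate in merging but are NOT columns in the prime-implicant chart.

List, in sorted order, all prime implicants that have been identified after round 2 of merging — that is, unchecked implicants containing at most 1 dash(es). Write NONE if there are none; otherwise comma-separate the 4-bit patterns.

-111, 10-0

size-2^0 implicants → 0000(✓)  0001(✓)  0011(✓)  0100(✓)  0101(✓)  0111(✓)  1000(✓)  1001(✓)  1010(✓)  1100(✓)  1111(✓)
size-2^1 implicants → -000(✓)  -001(✓)  -100(✓)  -111  0-00(✓)  0-01(✓)  0-11(✓)  00-1(✓)  000-(✓)  01-1(✓)  010-(✓)  1-00(✓)  10-0  100-(✓)
size-2^2 implicants → --00  -00-  0--1  0-0-
Unchecked terms (primes): --00, -00-, -111, 0--1, 0-0-, 10-0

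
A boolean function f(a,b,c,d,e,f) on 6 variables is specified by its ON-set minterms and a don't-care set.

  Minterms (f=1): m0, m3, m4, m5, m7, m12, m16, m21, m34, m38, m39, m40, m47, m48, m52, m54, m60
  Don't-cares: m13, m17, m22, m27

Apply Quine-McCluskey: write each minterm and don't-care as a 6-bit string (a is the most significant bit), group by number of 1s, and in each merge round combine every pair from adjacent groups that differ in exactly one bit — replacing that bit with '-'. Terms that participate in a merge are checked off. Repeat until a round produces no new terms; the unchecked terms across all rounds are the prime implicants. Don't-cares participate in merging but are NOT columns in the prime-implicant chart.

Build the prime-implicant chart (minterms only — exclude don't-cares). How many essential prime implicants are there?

6

size-2^0 implicants → 000000(✓)  000011(✓)  000100(✓)  000101(✓)  000111(✓)  001100(✓)  001101(✓)  010000(✓)  010001(✓)  010101(✓)  010110(✓)  011011  100010(✓)  100110(✓)  100111(✓)  101000  101111(✓)  110000(✓)  110100(✓)  110110(✓)  111100(✓)
size-2^1 implicants → -00111  -10000  -10110  0-0000  0-0101  00-100(✓)  00-101(✓)  000-00  000-11  0001-1  00010-(✓)  00110-(✓)  010-01  01000-  1-0110  10-111  100-10  10011-  11-100  110-00  1101-0
size-2^2 implicants → 00-10-
Unchecked terms (primes): -00111, -10000, -10110, 0-0000, 0-0101, 00-10-, 000-00, 000-11, 0001-1, 010-01, 01000-, 011011, 1-0110, 10-111, 100-10, 10011-, 101000, 11-100, 110-00, 1101-0
Minterm coverage:
  m0 ⊆ 0-0000,000-00
  m3 ⊆ 000-11 [E]
  m4 ⊆ 00-10-,000-00
  m5 ⊆ 0-0101,00-10-,0001-1
  m7 ⊆ -00111,000-11,0001-1
  m12 ⊆ 00-10- [E]
  m16 ⊆ -10000,0-0000,01000-
  m21 ⊆ 0-0101,010-01
  m34 ⊆ 100-10 [E]
  m38 ⊆ 1-0110,100-10,10011-
  m39 ⊆ -00111,10-111,10011-
  m40 ⊆ 101000 [E]
  m47 ⊆ 10-111 [E]
  m48 ⊆ -10000,110-00
  m52 ⊆ 11-100,110-00,1101-0
  m54 ⊆ -10110,1-0110,1101-0
  m60 ⊆ 11-100 [E]
E = {00-10-, 000-11, 10-111, 100-10, 101000, 11-100}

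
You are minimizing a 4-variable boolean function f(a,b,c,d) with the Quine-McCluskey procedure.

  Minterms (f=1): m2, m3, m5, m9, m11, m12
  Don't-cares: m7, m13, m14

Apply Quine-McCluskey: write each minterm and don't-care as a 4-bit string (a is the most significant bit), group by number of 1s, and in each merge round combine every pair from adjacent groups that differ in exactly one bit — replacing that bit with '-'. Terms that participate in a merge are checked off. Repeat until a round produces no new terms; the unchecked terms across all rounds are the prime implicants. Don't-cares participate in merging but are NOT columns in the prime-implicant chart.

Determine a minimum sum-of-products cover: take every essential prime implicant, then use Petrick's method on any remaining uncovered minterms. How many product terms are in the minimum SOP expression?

4

[col 0] 0010*, 0011*, 0101*, 0111*, 1001*, 1011*, 1100*, 1101*, 1110*
[col 1] -011, -101, 0-11, 001-, 01-1, 1-01, 10-1, 11-0, 110-
Prime implicants: -011, -101, 0-11, 001-, 01-1, 1-01, 10-1, 11-0, 110-
PI chart (minterm → PIs covering it):
  2 | 001-  (sole → essential)
  3 | -011,0-11,001-
  5 | -101,01-1
  9 | 1-01,10-1
  11 | -011,10-1
  12 | 11-0,110-
Essential prime implicants: 001-
Petrick residual → -101, 10-1, 11-0
Minimum SOP uses 4 PIs: bc'd + a'b'c + ab'd + abd'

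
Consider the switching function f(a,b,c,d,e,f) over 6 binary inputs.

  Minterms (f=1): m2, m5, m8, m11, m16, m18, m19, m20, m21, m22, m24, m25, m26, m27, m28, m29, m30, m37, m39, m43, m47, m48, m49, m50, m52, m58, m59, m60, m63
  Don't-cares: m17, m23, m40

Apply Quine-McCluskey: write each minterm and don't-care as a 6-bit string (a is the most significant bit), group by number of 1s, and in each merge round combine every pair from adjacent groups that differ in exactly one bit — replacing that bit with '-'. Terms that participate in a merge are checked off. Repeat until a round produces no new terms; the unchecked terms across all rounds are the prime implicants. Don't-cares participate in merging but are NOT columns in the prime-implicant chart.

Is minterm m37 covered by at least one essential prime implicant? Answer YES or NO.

NO

[col 0] 000010*, 000101*, 001000*, 001011*, 010000*, 010001*, 010010*, 010011*, 010100*, 010101*, 010110*, 010111*, 011000*, 011001*, 011010*, 011011*, 011100*, 011101*, 011110*, 100101*, 100111*, 101000*, 101011*, 101111*, 110000*, 110001*, 110010*, 110100*, 111010*, 111011*, 111100*, 111111*
[col 1] -00101, -01000, -01011*, -10000*, -10001*, -10010*, -10100*, -11010*, -11011*, -11100*, 0-0010, 0-0101, 0-1000, 0-1011*, 01-000*, 01-001*, 01-010*, 01-011*, 01-100*, 01-101*, 01-110*, 010-00*, 010-01*, 010-10*, 010-11*, 0100-0*, 0100-1*, 01000-*, 01001-*, 0101-0*, 0101-1*, 01010-*, 01011-*, 011-00*, 011-01*, 011-10*, 0110-0*, 0110-1*, 01100-*, 01101-*, 0111-0*, 01110-*, 1-1011*, 1-1111*, 10-111, 1001-1, 101-11*, 11-010*, 11-100*, 110-00*, 1100-0*, 11000-*, 111-11*, 11101-*
[col 2] --1011, -1-010, -1-100, -10-00, -100-0, -1000-, -1101-, 01--00*, 01--01*, 01--10*, 01-0-0*, 01-0-1*, 01-00-*, 01-01-*, 01-1-0*, 01-10-*, 010--0*, 010--1*, 010-0-*, 010-1-*, 0100--*, 0101--*, 011--0*, 011-0-*, 0110--*, 1-1-11
[col 3] 01---0, 01--0-, 01-0--, 010---
Prime implicants: --1011, -00101, -01000, -1-010, -1-100, -10-00, -100-0, -1000-, -1101-, 0-0010, 0-0101, 0-1000, 01---0, 01--0-, 01-0--, 010---, 1-1-11, 10-111, 1001-1
PI chart (minterm → PIs covering it):
  2 | 0-0010  (sole → essential)
  5 | -00101,0-0101
  8 | -01000,0-1000
  11 | --1011  (sole → essential)
  16 | -10-00,-100-0,-1000-,01---0,01--0-,01-0--,010---
  18 | -1-010,-100-0,0-0010,01---0,01-0--,010---
  19 | 01-0--,010---
  20 | -1-100,-10-00,01---0,01--0-,010---
  21 | 0-0101,01--0-,010---
  22 | 01---0,010---
  24 | 0-1000,01---0,01--0-,01-0--
  25 | 01--0-,01-0--
  26 | -1-010,-1101-,01---0,01-0--
  27 | --1011,-1101-,01-0--
  28 | -1-100,01---0,01--0-
  29 | 01--0-  (sole → essential)
  30 | 01---0  (sole → essential)
  37 | -00101,1001-1
  39 | 10-111,1001-1
  43 | --1011,1-1-11
  47 | 1-1-11,10-111
  48 | -10-00,-100-0,-1000-
  49 | -1000-  (sole → essential)
  50 | -1-010,-100-0
  52 | -1-100,-10-00
  58 | -1-010,-1101-
  59 | --1011,-1101-,1-1-11
  60 | -1-100  (sole → essential)
  63 | 1-1-11  (sole → essential)
Essential prime implicants: --1011, -1-100, -1000-, 0-0010, 01---0, 01--0-, 1-1-11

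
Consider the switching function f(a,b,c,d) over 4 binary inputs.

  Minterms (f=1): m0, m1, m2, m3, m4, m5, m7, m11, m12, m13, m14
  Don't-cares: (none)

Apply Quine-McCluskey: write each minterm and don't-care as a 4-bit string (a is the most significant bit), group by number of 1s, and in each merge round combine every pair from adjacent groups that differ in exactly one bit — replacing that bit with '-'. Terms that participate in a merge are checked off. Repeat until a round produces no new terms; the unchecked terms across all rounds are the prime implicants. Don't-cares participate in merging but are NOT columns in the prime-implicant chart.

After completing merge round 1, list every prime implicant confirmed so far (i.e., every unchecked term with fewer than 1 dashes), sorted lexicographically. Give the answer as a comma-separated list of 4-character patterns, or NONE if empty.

NONE

Round 0: 0000✓ 0001✓ 0010✓ 0011✓ 0100✓ 0101✓ 0111✓ 1011✓ 1100✓ 1101✓ 1110✓
Round 1: -011 -100✓ -101✓ 0-00✓ 0-01✓ 0-11✓ 00-0✓ 00-1✓ 000-✓ 001-✓ 01-1✓ 010-✓ 11-0 110-✓
Round 2: -10- 0--1 0-0- 00--
PIs = {-011, -10-, 0--1, 0-0-, 00--, 11-0}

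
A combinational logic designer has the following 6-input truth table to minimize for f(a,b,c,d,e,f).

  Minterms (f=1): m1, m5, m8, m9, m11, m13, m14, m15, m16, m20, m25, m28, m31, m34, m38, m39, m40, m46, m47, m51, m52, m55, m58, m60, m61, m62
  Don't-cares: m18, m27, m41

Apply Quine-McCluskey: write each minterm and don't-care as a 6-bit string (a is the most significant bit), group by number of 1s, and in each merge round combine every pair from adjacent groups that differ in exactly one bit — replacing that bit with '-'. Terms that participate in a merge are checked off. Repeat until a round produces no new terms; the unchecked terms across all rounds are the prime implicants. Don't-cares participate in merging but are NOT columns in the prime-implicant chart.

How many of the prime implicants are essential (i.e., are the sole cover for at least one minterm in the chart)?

10

[col 0] 000001*, 000101*, 001000*, 001001*, 001011*, 001101*, 001110*, 001111*, 010000*, 010010*, 010100*, 011001*, 011011*, 011100*, 011111*, 100010*, 100110*, 100111*, 101000*, 101001*, 101110*, 101111*, 110011*, 110100*, 110111*, 111010*, 111100*, 111101*, 111110*
[col 1] -01000*, -01001*, -01110*, -01111*, -10100*, -11100*, 0-1001*, 0-1011*, 0-1111*, 00-001*, 00-101*, 000-01*, 001-01*, 001-11*, 0010-1*, 00100-*, 0011-1*, 00111-*, 01-100*, 010-00, 0100-0, 011-11*, 0110-1*, 1-0111, 1-1110, 10-110*, 10-111*, 100-10, 10011-*, 10100-*, 10111-*, 11-100*, 110-11, 111-10, 1111-0, 11110-
[col 2] -0100-, -0111-, -1-100, 0-1-11, 0-10-1, 00--01, 001--1, 10-11-
Prime implicants: -0100-, -0111-, -1-100, 0-1-11, 0-10-1, 00--01, 001--1, 010-00, 0100-0, 1-0111, 1-1110, 10-11-, 100-10, 110-11, 111-10, 1111-0, 11110-
PI chart (minterm → PIs covering it):
  1 | 00--01  (sole → essential)
  5 | 00--01  (sole → essential)
  8 | -0100-  (sole → essential)
  9 | -0100-,0-10-1,00--01,001--1
  11 | 0-1-11,0-10-1,001--1
  13 | 00--01,001--1
  14 | -0111-  (sole → essential)
  15 | -0111-,0-1-11,001--1
  16 | 010-00,0100-0
  20 | -1-100,010-00
  25 | 0-10-1  (sole → essential)
  28 | -1-100  (sole → essential)
  31 | 0-1-11  (sole → essential)
  34 | 100-10  (sole → essential)
  38 | 10-11-,100-10
  39 | 1-0111,10-11-
  40 | -0100-  (sole → essential)
  46 | -0111-,1-1110,10-11-
  47 | -0111-,10-11-
  51 | 110-11  (sole → essential)
  52 | -1-100  (sole → essential)
  55 | 1-0111,110-11
  58 | 111-10  (sole → essential)
  60 | -1-100,1111-0,11110-
  61 | 11110-  (sole → essential)
  62 | 1-1110,111-10,1111-0
Essential prime implicants: -0100-, -0111-, -1-100, 0-1-11, 0-10-1, 00--01, 100-10, 110-11, 111-10, 11110-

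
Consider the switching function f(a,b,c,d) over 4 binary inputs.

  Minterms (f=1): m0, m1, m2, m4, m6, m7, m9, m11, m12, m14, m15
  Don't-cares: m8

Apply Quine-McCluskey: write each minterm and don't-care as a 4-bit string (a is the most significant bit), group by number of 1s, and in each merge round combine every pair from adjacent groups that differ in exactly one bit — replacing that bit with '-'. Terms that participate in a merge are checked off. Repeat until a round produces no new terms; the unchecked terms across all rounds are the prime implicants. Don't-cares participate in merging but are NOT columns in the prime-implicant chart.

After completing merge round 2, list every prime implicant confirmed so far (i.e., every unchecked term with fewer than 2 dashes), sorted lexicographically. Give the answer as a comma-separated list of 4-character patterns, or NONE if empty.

1-11, 10-1

[col 0] 0000*, 0001*, 0010*, 0100*, 0110*, 0111*, 1000*, 1001*, 1011*, 1100*, 1110*, 1111*
[col 1] -000*, -001*, -100*, -110*, -111*, 0-00*, 0-10*, 00-0*, 000-*, 01-0*, 011-*, 1-00*, 1-11, 10-1, 100-*, 11-0*, 111-*
[col 2] --00, -00-, -1-0, -11-, 0--0
Prime implicants: --00, -00-, -1-0, -11-, 0--0, 1-11, 10-1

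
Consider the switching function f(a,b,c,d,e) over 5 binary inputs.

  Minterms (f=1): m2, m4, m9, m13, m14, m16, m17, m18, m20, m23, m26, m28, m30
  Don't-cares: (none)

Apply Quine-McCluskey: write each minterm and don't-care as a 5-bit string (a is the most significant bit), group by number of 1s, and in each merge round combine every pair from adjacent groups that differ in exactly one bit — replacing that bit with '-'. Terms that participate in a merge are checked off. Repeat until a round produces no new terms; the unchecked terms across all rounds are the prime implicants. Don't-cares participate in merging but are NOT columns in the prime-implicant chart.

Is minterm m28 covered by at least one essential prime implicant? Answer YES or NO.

NO

Round 0: 00010✓ 00100✓ 01001✓ 01101✓ 01110✓ 10000✓ 10001✓ 10010✓ 10100✓ 10111 11010✓ 11100✓ 11110✓
Round 1: -0010 -0100 -1110 01-01 1-010 1-100 10-00 100-0 1000- 11-10 111-0
PIs = {-0010, -0100, -1110, 01-01, 1-010, 1-100, 10-00, 100-0, 1000-, 10111, 11-10, 111-0}
Coverage chart:
  m2: -0010 ←essential
  m4: -0100 ←essential
  m9: 01-01 ←essential
  m13: 01-01 ←essential
  m14: -1110 ←essential
  m16: 10-00,100-0,1000-
  m17: 1000- ←essential
  m18: -0010,1-010,100-0
  m20: -0100,1-100,10-00
  m23: 10111 ←essential
  m26: 1-010,11-10
  m28: 1-100,111-0
  m30: -1110,11-10,111-0
Essential: -0010, -0100, -1110, 01-01, 1000-, 10111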